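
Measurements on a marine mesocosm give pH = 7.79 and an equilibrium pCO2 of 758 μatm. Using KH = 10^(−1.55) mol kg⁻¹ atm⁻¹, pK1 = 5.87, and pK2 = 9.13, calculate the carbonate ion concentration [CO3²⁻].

[CO3²⁻] = 0.0812 mmol/kg

[CO2*] = KH · pCO2 = 10^(−1.55) × 758×10^-6 = 2.136×10^-5 mol/kg
α₀ = 1/(1 + K1/[H⁺] + K1K2/[H⁺]²) = 1/(1 + 10^+1.92 + 10^+0.58) = 0.01137
DIC = [CO2*]/α₀ = 2.136×10^-5 / 0.01137 = 1.880 mmol/kg
[CO3²⁻] = α₂·DIC; α₂ = 0.04321, so [CO3²⁻] = 0.04321 × 1.880 = 0.0812 mmol/kg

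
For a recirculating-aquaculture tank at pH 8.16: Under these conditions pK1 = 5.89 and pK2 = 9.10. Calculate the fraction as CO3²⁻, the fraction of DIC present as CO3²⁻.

α₂ = 0.102

α₂ = 1 / (1 + [H⁺]/K2 + [H⁺]²/(K1K2)) = 1 / (1 + 10^+0.94 + 10^-1.33)
   = 1 / (1 + 8.7096 + 0.046774) = 1/9.7564 = 0.1025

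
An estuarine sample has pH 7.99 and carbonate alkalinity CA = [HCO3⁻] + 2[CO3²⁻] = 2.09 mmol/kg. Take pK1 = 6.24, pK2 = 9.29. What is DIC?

DIC = 2.03 mmol/kg

CA = [HCO3⁻] + 2[CO3²⁻] = (α₁ + 2α₂)·DIC
At pH 7.99: [H⁺]/K1 = 10^-1.75 = 0.017783, K2/[H⁺] = 10^-1.30 = 0.050119
α₁ = 1/(1 + 0.017783 + 0.050119) = 1/1.0679 = 0.9364; α₂ = α₁·K2/[H⁺] = 0.04693
α₁ + 2α₂ = 1.0303
DIC = CA / (α₁ + 2α₂) = 2.09 / 1.0303 = 2.03 mmol/kg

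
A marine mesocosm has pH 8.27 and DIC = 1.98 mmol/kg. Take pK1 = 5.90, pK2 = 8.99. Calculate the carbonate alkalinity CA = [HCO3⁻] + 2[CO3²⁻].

CA = 2.29 mmol/kg

CA = [HCO3⁻] + 2[CO3²⁻] = (α₁ + 2α₂)·DIC
At pH 8.27: [H⁺]/K1 = 10^-2.37 = 0.0042658, K2/[H⁺] = 10^-0.72 = 0.19055
α₁ = 1/(1 + 0.0042658 + 0.19055) = 1/1.1948 = 0.8370; α₂ = α₁·K2/[H⁺] = 0.1595
α₁ + 2α₂ = 1.1559
CA = 1.1559 × 1.98 = 2.29 mmol/kg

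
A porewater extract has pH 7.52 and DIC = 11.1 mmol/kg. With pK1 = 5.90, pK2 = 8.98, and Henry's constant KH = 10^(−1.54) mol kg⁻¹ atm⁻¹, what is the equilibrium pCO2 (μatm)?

pCO2 = 8720 μatm

α₀ = 1 / (1 + K1/[H⁺] + K1K2/[H⁺]²) = 1 / (1 + 10^+1.62 + 10^+0.16)
   = 1 / (1 + 41.687 + 1.4454) = 1/44.132 = 0.02266
[CO2*] = α₀ × DIC = 0.02266 × 11.1 = 0.2515 mmol/kg
pCO2 = [CO2*]/KH = 2.515×10^-4 / 2.884×10^-2 = 8720 μatm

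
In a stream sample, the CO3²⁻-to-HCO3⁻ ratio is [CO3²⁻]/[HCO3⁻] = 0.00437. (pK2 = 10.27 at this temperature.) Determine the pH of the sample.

From K2 = [H⁺][CO3²⁻]/[HCO3⁻]:  pH = pK2 + log₁₀([CO3²⁻]/[HCO3⁻])
log₁₀(0.00437) = -2.360
pH = 10.27 + (-2.360) = 7.91

pH = 7.91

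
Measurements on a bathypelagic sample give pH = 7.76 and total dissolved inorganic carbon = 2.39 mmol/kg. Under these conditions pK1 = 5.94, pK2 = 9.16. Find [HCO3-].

[HCO3⁻] = 2.27 mmol/kg

α₁ = 1 / (1 + [H⁺]/K1 + K2/[H⁺]) = 1 / (1 + 10^-1.82 + 10^-1.40)
   = 1 / (1 + 0.015136 + 0.039811) = 1/1.0549 = 0.9479
[HCO3⁻] = α₁ × DIC = 0.9479 × 2.39 = 2.27 mmol/kg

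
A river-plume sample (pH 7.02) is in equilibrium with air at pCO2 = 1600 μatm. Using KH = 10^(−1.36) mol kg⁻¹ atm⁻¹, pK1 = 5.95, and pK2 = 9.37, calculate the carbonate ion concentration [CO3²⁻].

[CO2*] = KH · pCO2 = 10^(−1.36) × 1600×10^-6 = 6.984×10^-5 mol/kg
α₀ = 1/(1 + K1/[H⁺] + K1K2/[H⁺]²) = 1/(1 + 10^+1.07 + 10^-1.28) = 0.07812
DIC = [CO2*]/α₀ = 6.984×10^-5 / 0.07812 = 0.8941 mmol/kg
[CO3²⁻] = α₂·DIC; α₂ = 0.004100, so [CO3²⁻] = 0.004100 × 0.8941 = 0.00367 mmol/kg = 3.67 μmol/kg

[CO3²⁻] = 3.67 μmol/kg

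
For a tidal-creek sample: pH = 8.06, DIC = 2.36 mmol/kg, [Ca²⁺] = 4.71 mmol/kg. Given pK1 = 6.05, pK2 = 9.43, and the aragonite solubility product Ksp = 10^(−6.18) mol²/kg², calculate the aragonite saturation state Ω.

Ω = 0.682

α₂ = 1 / (1 + [H⁺]/K2 + [H⁺]²/(K1K2)) = 1 / (1 + 10^+1.37 + 10^-0.64)
   = 1 / (1 + 23.442 + 0.22909) = 1/24.671 = 0.04053
[CO3²⁻] = α₂ × DIC = 0.04053 × 2.36 = 0.09566 mmol/kg
Ksp = 10^(−6.18) = 6.607×10^-7
Ω = [Ca²⁺][CO3²⁻]/Ksp = (4.71×10^-3)(9.566×10^-5) / 6.607×10^-7 = 0.682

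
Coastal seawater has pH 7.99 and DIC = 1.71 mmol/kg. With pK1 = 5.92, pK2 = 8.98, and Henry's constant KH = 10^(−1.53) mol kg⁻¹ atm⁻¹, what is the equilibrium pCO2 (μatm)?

pCO2 = 444 μatm

α₀ = 1 / (1 + K1/[H⁺] + K1K2/[H⁺]²) = 1 / (1 + 10^+2.07 + 10^+1.08)
   = 1 / (1 + 117.49 + 12.023) = 1/130.51 = 0.007662
[CO2*] = α₀ × DIC = 0.007662 × 1.71 = 0.01310 mmol/kg = 13.10 μmol/kg
pCO2 = [CO2*]/KH = 1.310×10^-5 / 2.951×10^-2 = 444 μatm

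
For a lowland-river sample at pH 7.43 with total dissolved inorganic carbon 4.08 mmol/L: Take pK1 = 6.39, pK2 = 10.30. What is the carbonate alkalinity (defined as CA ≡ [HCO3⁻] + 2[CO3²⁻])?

CA = [HCO3⁻] + 2[CO3²⁻] = (α₁ + 2α₂)·DIC
At pH 7.43: [H⁺]/K1 = 10^-1.04 = 0.091201, K2/[H⁺] = 10^-2.87 = 0.0013490
α₁ = 1/(1 + 0.091201 + 0.0013490) = 1/1.0926 = 0.9153; α₂ = α₁·K2/[H⁺] = 0.001235
α₁ + 2α₂ = 0.9178
CA = 0.9178 × 4.08 = 3.74 mmol/L

CA = 3.74 mmol/L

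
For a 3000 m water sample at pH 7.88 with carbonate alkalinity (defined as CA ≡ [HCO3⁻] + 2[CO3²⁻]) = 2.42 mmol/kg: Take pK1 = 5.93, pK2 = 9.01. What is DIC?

CA = [HCO3⁻] + 2[CO3²⁻] = (α₁ + 2α₂)·DIC
At pH 7.88: [H⁺]/K1 = 10^-1.95 = 0.011220, K2/[H⁺] = 10^-1.13 = 0.074131
α₁ = 1/(1 + 0.011220 + 0.074131) = 1/1.0854 = 0.9214; α₂ = α₁·K2/[H⁺] = 0.06830
α₁ + 2α₂ = 1.0580
DIC = CA / (α₁ + 2α₂) = 2.42 / 1.0580 = 2.29 mmol/kg

DIC = 2.29 mmol/kg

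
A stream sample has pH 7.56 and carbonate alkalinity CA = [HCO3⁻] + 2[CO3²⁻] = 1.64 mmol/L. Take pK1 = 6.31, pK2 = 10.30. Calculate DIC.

DIC = 1.73 mmol/L

CA = [HCO3⁻] + 2[CO3²⁻] = (α₁ + 2α₂)·DIC
At pH 7.56: [H⁺]/K1 = 10^-1.25 = 0.056234, K2/[H⁺] = 10^-2.74 = 0.0018197
α₁ = 1/(1 + 0.056234 + 0.0018197) = 1/1.0581 = 0.9451; α₂ = α₁·K2/[H⁺] = 0.001720
α₁ + 2α₂ = 0.9486
DIC = CA / (α₁ + 2α₂) = 1.64 / 0.9486 = 1.73 mmol/L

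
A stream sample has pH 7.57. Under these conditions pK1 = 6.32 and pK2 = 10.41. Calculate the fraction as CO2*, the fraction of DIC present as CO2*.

α₀ = 1 / (1 + K1/[H⁺] + K1K2/[H⁺]²) = 1 / (1 + 10^+1.25 + 10^-1.59)
   = 1 / (1 + 17.783 + 0.025704) = 1/18.808 = 0.05317

α₀ = 0.0532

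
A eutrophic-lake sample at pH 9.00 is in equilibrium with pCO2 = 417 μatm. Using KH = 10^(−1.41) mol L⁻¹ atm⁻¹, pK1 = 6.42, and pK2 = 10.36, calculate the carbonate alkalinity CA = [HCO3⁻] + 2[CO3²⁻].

[CO2*] = KH · pCO2 = 10^(−1.41) × 417×10^-6 = 1.622×10^-5 mol/L
α₀ = 1/(1 + K1/[H⁺] + K1K2/[H⁺]²) = 1/(1 + 10^+2.58 + 10^+1.22) = 0.002514
DIC = [CO2*]/α₀ = 1.622×10^-5 / 0.002514 = 6.453 mmol/L
CA = (α₁ + 2α₂)·DIC = (0.9558 + 2×0.04172) × 6.453 = 6.71 mmol/L

CA = 6.71 mmol/L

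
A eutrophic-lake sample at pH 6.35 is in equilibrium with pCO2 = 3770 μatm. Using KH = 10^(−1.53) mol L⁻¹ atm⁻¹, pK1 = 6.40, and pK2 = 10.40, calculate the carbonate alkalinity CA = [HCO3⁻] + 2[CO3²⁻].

CA = 0.0992 mmol/L

[CO2*] = KH · pCO2 = 10^(−1.53) × 3770×10^-6 = 1.113×10^-4 mol/L
α₀ = 1/(1 + K1/[H⁺] + K1K2/[H⁺]²) = 1/(1 + 10^-0.05 + 10^-4.10) = 0.5287
DIC = [CO2*]/α₀ = 1.113×10^-4 / 0.5287 = 0.2104 mmol/L
CA = (α₁ + 2α₂)·DIC = (0.4712 + 2×4.200×10^-5) × 0.2104 = 0.0992 mmol/L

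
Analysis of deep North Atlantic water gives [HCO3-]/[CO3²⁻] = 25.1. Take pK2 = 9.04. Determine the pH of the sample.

From K2 = [H⁺][CO3²⁻]/[HCO3-]:  pH = pK2 − log₁₀([HCO3-]/[CO3²⁻])
log₁₀(25.1) = +1.400
pH = 9.04 − (+1.400) = 7.64

pH = 7.64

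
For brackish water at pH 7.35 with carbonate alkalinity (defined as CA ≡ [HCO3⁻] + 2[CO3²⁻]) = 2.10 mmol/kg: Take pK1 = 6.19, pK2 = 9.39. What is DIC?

CA = [HCO3⁻] + 2[CO3²⁻] = (α₁ + 2α₂)·DIC
At pH 7.35: [H⁺]/K1 = 10^-1.16 = 0.069183, K2/[H⁺] = 10^-2.04 = 0.0091201
α₁ = 1/(1 + 0.069183 + 0.0091201) = 1/1.0783 = 0.9274; α₂ = α₁·K2/[H⁺] = 0.008458
α₁ + 2α₂ = 0.9443
DIC = CA / (α₁ + 2α₂) = 2.10 / 0.9443 = 2.22 mmol/kg

DIC = 2.22 mmol/kg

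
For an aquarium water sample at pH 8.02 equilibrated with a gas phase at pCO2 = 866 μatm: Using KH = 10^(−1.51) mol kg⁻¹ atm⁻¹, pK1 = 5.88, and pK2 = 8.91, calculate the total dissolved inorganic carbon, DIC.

[CO2*] = KH · pCO2 = 10^(−1.51) × 866×10^-6 = 2.676×10^-5 mol/kg
α₀ = 1/(1 + K1/[H⁺] + K1K2/[H⁺]²) = 1/(1 + 10^+2.14 + 10^+1.25) = 0.006377
DIC = [CO2*]/α₀ = 2.676×10^-5 / 0.006377 = 4.20 mmol/kg

DIC = 4.20 mmol/kg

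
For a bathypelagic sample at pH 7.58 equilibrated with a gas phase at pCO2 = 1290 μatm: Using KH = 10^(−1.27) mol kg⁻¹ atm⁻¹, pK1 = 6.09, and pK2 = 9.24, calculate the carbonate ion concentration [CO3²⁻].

[CO2*] = KH · pCO2 = 10^(−1.27) × 1290×10^-6 = 6.928×10^-5 mol/kg
α₀ = 1/(1 + K1/[H⁺] + K1K2/[H⁺]²) = 1/(1 + 10^+1.49 + 10^-0.17) = 0.03069
DIC = [CO2*]/α₀ = 6.928×10^-5 / 0.03069 = 2.257 mmol/kg
[CO3²⁻] = α₂·DIC; α₂ = 0.02075, so [CO3²⁻] = 0.02075 × 2.257 = 0.0468 mmol/kg

[CO3²⁻] = 0.0468 mmol/kg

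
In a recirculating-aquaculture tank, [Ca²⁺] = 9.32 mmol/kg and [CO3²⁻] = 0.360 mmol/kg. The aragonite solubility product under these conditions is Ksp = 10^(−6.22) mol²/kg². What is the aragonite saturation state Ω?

Ω = 5.57

Ksp = 10^(−6.22) = 6.026×10^-7
Ω = [Ca²⁺][CO3²⁻]/Ksp = (9.32×10^-3)(0.360×10^-3) / 6.026×10^-7 = 5.57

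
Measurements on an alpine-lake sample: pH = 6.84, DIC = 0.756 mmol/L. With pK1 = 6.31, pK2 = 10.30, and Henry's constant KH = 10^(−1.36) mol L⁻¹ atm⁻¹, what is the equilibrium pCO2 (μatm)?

α₀ = 1 / (1 + K1/[H⁺] + K1K2/[H⁺]²) = 1 / (1 + 10^+0.53 + 10^-2.93)
   = 1 / (1 + 3.3884 + 0.0011749) = 1/4.3896 = 0.2278
[CO2*] = α₀ × DIC = 0.2278 × 0.756 = 0.1722 mmol/L
pCO2 = [CO2*]/KH = 1.722×10^-4 / 4.365×10^-2 = 3950 μatm

pCO2 = 3950 μatm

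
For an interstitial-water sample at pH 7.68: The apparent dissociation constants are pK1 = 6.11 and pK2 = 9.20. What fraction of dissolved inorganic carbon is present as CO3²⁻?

α₂ = 0.0286

α₂ = 1 / (1 + [H⁺]/K2 + [H⁺]²/(K1K2)) = 1 / (1 + 10^+1.52 + 10^-0.05)
   = 1 / (1 + 33.113 + 0.89125) = 1/35.004 = 0.02857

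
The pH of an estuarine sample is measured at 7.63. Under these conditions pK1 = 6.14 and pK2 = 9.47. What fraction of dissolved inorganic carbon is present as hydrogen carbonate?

α₁ = 0.955

α₁ = 1 / (1 + [H⁺]/K1 + K2/[H⁺]) = 1 / (1 + 10^-1.49 + 10^-1.84)
   = 1 / (1 + 0.032359 + 0.014454) = 1/1.0468 = 0.9553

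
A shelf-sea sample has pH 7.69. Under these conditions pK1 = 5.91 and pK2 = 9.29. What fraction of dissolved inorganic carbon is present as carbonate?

α₂ = 1 / (1 + [H⁺]/K2 + [H⁺]²/(K1K2)) = 1 / (1 + 10^+1.60 + 10^-0.18)
   = 1 / (1 + 39.811 + 0.66069) = 1/41.471 = 0.02411

α₂ = 0.0241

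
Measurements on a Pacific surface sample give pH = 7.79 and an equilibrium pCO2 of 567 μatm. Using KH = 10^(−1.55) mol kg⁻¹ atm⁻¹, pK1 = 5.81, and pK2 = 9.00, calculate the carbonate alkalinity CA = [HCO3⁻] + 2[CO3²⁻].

[CO2*] = KH · pCO2 = 10^(−1.55) × 567×10^-6 = 1.598×10^-5 mol/kg
α₀ = 1/(1 + K1/[H⁺] + K1K2/[H⁺]²) = 1/(1 + 10^+1.98 + 10^+0.77) = 0.009767
DIC = [CO2*]/α₀ = 1.598×10^-5 / 0.009767 = 1.636 mmol/kg
CA = (α₁ + 2α₂)·DIC = (0.9327 + 2×0.05751) × 1.636 = 1.71 mmol/kg

CA = 1.71 mmol/kg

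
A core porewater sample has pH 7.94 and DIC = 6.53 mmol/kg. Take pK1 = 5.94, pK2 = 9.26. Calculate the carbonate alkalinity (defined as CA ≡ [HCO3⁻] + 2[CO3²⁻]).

CA = [HCO3⁻] + 2[CO3²⁻] = (α₁ + 2α₂)·DIC
At pH 7.94: [H⁺]/K1 = 10^-2.00 = 0.010000, K2/[H⁺] = 10^-1.32 = 0.047863
α₁ = 1/(1 + 0.010000 + 0.047863) = 1/1.0579 = 0.9453; α₂ = α₁·K2/[H⁺] = 0.04524
α₁ + 2α₂ = 1.0358
CA = 1.0358 × 6.53 = 6.76 mmol/kg

CA = 6.76 mmol/kg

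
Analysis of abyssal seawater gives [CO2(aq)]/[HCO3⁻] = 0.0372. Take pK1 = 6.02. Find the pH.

pH = 7.45

From K1 = [H⁺][HCO3⁻]/[CO2(aq)]:  pH = pK1 − log₁₀([CO2(aq)]/[HCO3⁻])
log₁₀(0.0372) = -1.429
pH = 6.02 − (-1.429) = 7.45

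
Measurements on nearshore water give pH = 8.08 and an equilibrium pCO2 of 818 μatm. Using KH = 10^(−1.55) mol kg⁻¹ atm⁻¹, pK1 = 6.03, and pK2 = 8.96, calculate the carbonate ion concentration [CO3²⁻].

[CO2*] = KH · pCO2 = 10^(−1.55) × 818×10^-6 = 2.305×10^-5 mol/kg
α₀ = 1/(1 + K1/[H⁺] + K1K2/[H⁺]²) = 1/(1 + 10^+2.05 + 10^+1.17) = 0.007813
DIC = [CO2*]/α₀ = 2.305×10^-5 / 0.007813 = 2.951 mmol/kg
[CO3²⁻] = α₂·DIC; α₂ = 0.1156, so [CO3²⁻] = 0.1156 × 2.951 = 0.341 mmol/kg

[CO3²⁻] = 0.341 mmol/kg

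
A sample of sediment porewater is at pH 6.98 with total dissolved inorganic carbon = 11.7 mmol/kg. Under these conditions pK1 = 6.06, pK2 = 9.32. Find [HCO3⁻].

[HCO3⁻] = 10.4 mmol/kg

α₁ = 1 / (1 + [H⁺]/K1 + K2/[H⁺]) = 1 / (1 + 10^-0.92 + 10^-2.34)
   = 1 / (1 + 0.12023 + 0.0045709) = 1/1.1248 = 0.8890
[HCO3⁻] = α₁ × DIC = 0.8890 × 11.7 = 10.4 mmol/kg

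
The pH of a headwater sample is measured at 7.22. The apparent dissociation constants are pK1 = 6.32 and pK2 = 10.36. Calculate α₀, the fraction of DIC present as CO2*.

α₀ = 1 / (1 + K1/[H⁺] + K1K2/[H⁺]²) = 1 / (1 + 10^+0.90 + 10^-2.24)
   = 1 / (1 + 7.9433 + 0.0057544) = 1/8.9490 = 0.1117

α₀ = 0.112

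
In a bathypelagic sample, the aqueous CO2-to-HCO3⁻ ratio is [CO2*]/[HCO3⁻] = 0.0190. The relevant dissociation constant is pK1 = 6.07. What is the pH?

From K1 = [H⁺][HCO3⁻]/[CO2*]:  pH = pK1 − log₁₀([CO2*]/[HCO3⁻])
log₁₀(0.0190) = -1.721
pH = 6.07 − (-1.721) = 7.79

pH = 7.79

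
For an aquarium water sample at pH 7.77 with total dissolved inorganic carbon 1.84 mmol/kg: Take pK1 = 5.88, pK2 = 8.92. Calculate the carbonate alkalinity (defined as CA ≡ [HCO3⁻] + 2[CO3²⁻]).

CA = [HCO3⁻] + 2[CO3²⁻] = (α₁ + 2α₂)·DIC
At pH 7.77: [H⁺]/K1 = 10^-1.89 = 0.012882, K2/[H⁺] = 10^-1.15 = 0.070795
α₁ = 1/(1 + 0.012882 + 0.070795) = 1/1.0837 = 0.9228; α₂ = α₁·K2/[H⁺] = 0.06533
α₁ + 2α₂ = 1.0534
CA = 1.0534 × 1.84 = 1.94 mmol/kg

CA = 1.94 mmol/kg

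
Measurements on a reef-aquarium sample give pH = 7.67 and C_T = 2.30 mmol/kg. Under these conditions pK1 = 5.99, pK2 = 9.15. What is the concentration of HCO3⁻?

α₁ = 1 / (1 + [H⁺]/K1 + K2/[H⁺]) = 1 / (1 + 10^-1.68 + 10^-1.48)
   = 1 / (1 + 0.020893 + 0.033113) = 1/1.0540 = 0.9488
[HCO3⁻] = α₁ × DIC = 0.9488 × 2.30 = 2.18 mmol/kg

[HCO3⁻] = 2.18 mmol/kg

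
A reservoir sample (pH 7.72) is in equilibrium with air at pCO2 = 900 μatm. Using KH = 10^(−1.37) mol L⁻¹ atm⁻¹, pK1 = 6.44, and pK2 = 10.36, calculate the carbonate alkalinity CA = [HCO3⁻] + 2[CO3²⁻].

CA = 0.735 mmol/L

[CO2*] = KH · pCO2 = 10^(−1.37) × 900×10^-6 = 3.839×10^-5 mol/L
α₀ = 1/(1 + K1/[H⁺] + K1K2/[H⁺]²) = 1/(1 + 10^+1.28 + 10^-1.36) = 0.04976
DIC = [CO2*]/α₀ = 3.839×10^-5 / 0.04976 = 0.7716 mmol/L
CA = (α₁ + 2α₂)·DIC = (0.9481 + 2×0.002172) × 0.7716 = 0.735 mmol/L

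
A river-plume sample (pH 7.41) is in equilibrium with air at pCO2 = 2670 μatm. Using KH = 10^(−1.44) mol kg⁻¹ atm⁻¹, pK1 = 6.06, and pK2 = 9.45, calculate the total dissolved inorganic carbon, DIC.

[CO2*] = KH · pCO2 = 10^(−1.44) × 2670×10^-6 = 9.694×10^-5 mol/kg
α₀ = 1/(1 + K1/[H⁺] + K1K2/[H⁺]²) = 1/(1 + 10^+1.35 + 10^-0.69) = 0.04239
DIC = [CO2*]/α₀ = 9.694×10^-5 / 0.04239 = 2.29 mmol/kg

DIC = 2.29 mmol/kg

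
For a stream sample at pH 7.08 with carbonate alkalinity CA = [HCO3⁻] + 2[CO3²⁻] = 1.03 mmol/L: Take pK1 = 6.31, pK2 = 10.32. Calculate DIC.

CA = [HCO3⁻] + 2[CO3²⁻] = (α₁ + 2α₂)·DIC
At pH 7.08: [H⁺]/K1 = 10^-0.77 = 0.16982, K2/[H⁺] = 10^-3.24 = 0.00057544
α₁ = 1/(1 + 0.16982 + 0.00057544) = 1/1.1704 = 0.8544; α₂ = α₁·K2/[H⁺] = 0.0004917
α₁ + 2α₂ = 0.8554
DIC = CA / (α₁ + 2α₂) = 1.03 / 0.8554 = 1.20 mmol/L

DIC = 1.20 mmol/L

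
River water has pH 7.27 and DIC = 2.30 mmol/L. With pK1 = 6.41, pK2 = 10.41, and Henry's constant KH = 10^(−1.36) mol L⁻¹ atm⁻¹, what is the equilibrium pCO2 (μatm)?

pCO2 = 6390 μatm

α₀ = 1 / (1 + K1/[H⁺] + K1K2/[H⁺]²) = 1 / (1 + 10^+0.86 + 10^-2.28)
   = 1 / (1 + 7.2444 + 0.0052481) = 1/8.2496 = 0.1212
[CO2*] = α₀ × DIC = 0.1212 × 2.30 = 0.2788 mmol/L
pCO2 = [CO2*]/KH = 2.788×10^-4 / 4.365×10^-2 = 6390 μatm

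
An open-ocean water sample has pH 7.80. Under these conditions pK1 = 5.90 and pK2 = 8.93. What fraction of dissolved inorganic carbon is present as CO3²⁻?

α₂ = 0.0682

α₂ = 1 / (1 + [H⁺]/K2 + [H⁺]²/(K1K2)) = 1 / (1 + 10^+1.13 + 10^-0.77)
   = 1 / (1 + 13.490 + 0.16982) = 1/14.659 = 0.06822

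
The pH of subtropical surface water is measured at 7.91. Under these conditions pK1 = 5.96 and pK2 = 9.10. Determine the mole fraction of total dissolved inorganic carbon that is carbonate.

α₂ = 0.0600

α₂ = 1 / (1 + [H⁺]/K2 + [H⁺]²/(K1K2)) = 1 / (1 + 10^+1.19 + 10^-0.76)
   = 1 / (1 + 15.488 + 0.17378) = 1/16.662 = 0.06002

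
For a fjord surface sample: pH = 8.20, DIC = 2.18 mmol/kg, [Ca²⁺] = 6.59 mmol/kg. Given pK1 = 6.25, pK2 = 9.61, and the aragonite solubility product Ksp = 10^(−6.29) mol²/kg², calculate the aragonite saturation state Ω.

α₂ = 1 / (1 + [H⁺]/K2 + [H⁺]²/(K1K2)) = 1 / (1 + 10^+1.41 + 10^-0.54)
   = 1 / (1 + 25.704 + 0.28840) = 1/26.992 = 0.03705
[CO3²⁻] = α₂ × DIC = 0.03705 × 2.18 = 0.08076 mmol/kg
Ksp = 10^(−6.29) = 5.129×10^-7
Ω = [Ca²⁺][CO3²⁻]/Ksp = (6.59×10^-3)(8.076×10^-5) / 5.129×10^-7 = 1.04

Ω = 1.04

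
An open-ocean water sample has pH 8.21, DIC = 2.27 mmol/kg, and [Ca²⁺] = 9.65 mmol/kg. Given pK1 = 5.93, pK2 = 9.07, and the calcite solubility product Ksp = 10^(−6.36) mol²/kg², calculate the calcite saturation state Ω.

α₂ = 1 / (1 + [H⁺]/K2 + [H⁺]²/(K1K2)) = 1 / (1 + 10^+0.86 + 10^-1.42)
   = 1 / (1 + 7.2444 + 0.038019) = 1/8.2824 = 0.1207
[CO3²⁻] = α₂ × DIC = 0.1207 × 2.27 = 0.2741 mmol/kg
Ksp = 10^(−6.36) = 4.365×10^-7
Ω = [Ca²⁺][CO3²⁻]/Ksp = (9.65×10^-3)(2.741×10^-4) / 4.365×10^-7 = 6.06

Ω = 6.06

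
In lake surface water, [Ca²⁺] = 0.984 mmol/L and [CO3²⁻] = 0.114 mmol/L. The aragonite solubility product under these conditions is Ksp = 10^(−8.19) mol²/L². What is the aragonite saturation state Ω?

Ksp = 10^(−8.19) = 6.457×10^-9
Ω = [Ca²⁺][CO3²⁻]/Ksp = (0.984×10^-3)(0.114×10^-3) / 6.457×10^-9 = 17.4

Ω = 17.4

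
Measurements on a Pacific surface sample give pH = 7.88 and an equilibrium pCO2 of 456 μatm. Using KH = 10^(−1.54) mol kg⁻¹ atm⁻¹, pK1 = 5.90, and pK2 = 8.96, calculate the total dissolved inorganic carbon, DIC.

[CO2*] = KH · pCO2 = 10^(−1.54) × 456×10^-6 = 1.315×10^-5 mol/kg
α₀ = 1/(1 + K1/[H⁺] + K1K2/[H⁺]²) = 1/(1 + 10^+1.98 + 10^+0.90) = 0.009575
DIC = [CO2*]/α₀ = 1.315×10^-5 / 0.009575 = 1.37 mmol/kg

DIC = 1.37 mmol/kg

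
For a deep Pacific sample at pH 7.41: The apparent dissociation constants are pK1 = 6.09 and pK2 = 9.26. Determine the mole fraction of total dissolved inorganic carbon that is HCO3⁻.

α₁ = 0.942

α₁ = 1 / (1 + [H⁺]/K1 + K2/[H⁺]) = 1 / (1 + 10^-1.32 + 10^-1.85)
   = 1 / (1 + 0.047863 + 0.014125) = 1/1.0620 = 0.9416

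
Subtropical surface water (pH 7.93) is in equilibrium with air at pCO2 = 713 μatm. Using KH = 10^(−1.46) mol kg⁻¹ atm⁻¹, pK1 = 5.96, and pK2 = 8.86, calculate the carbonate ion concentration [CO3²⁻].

[CO3²⁻] = 0.271 mmol/kg

[CO2*] = KH · pCO2 = 10^(−1.46) × 713×10^-6 = 2.472×10^-5 mol/kg
α₀ = 1/(1 + K1/[H⁺] + K1K2/[H⁺]²) = 1/(1 + 10^+1.97 + 10^+1.04) = 0.009498
DIC = [CO2*]/α₀ = 2.472×10^-5 / 0.009498 = 2.603 mmol/kg
[CO3²⁻] = α₂·DIC; α₂ = 0.1041, so [CO3²⁻] = 0.1041 × 2.603 = 0.271 mmol/kg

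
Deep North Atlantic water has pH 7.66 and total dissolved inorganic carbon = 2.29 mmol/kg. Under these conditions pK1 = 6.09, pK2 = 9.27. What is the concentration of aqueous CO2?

α₀ = 1 / (1 + K1/[H⁺] + K1K2/[H⁺]²) = 1 / (1 + 10^+1.57 + 10^-0.04)
   = 1 / (1 + 37.154 + 0.91201) = 1/39.066 = 0.02560
[CO2*] = α₀ × DIC = 0.02560 × 2.29 = 0.0586 mmol/kg

[CO2*] = 0.0586 mmol/kg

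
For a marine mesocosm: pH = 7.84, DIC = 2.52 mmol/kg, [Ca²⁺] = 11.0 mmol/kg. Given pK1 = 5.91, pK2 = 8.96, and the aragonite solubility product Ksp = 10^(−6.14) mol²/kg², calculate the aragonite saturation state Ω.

Ω = 2.67

α₂ = 1 / (1 + [H⁺]/K2 + [H⁺]²/(K1K2)) = 1 / (1 + 10^+1.12 + 10^-0.81)
   = 1 / (1 + 13.183 + 0.15488) = 1/14.337 = 0.06975
[CO3²⁻] = α₂ × DIC = 0.06975 × 2.52 = 0.1758 mmol/kg
Ksp = 10^(−6.14) = 7.244×10^-7
Ω = [Ca²⁺][CO3²⁻]/Ksp = (11.0×10^-3)(1.758×10^-4) / 7.244×10^-7 = 2.67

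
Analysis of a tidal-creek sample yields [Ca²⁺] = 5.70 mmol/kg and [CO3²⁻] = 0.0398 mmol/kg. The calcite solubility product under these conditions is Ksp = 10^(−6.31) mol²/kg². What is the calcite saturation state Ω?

Ksp = 10^(−6.31) = 4.898×10^-7
Ω = [Ca²⁺][CO3²⁻]/Ksp = (5.70×10^-3)(0.0398×10^-3) / 4.898×10^-7 = 0.463

Ω = 0.463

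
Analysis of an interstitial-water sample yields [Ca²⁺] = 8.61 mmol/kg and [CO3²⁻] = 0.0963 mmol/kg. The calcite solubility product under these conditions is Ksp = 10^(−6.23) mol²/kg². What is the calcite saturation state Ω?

Ω = 1.41

Ksp = 10^(−6.23) = 5.888×10^-7
Ω = [Ca²⁺][CO3²⁻]/Ksp = (8.61×10^-3)(0.0963×10^-3) / 5.888×10^-7 = 1.41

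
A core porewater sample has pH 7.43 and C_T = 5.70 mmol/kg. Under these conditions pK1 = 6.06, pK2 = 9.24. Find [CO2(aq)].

[CO2*] = 0.230 mmol/kg

α₀ = 1 / (1 + K1/[H⁺] + K1K2/[H⁺]²) = 1 / (1 + 10^+1.37 + 10^-0.44)
   = 1 / (1 + 23.442 + 0.36308) = 1/24.805 = 0.04031
[CO2*] = α₀ × DIC = 0.04031 × 5.70 = 0.230 mmol/kg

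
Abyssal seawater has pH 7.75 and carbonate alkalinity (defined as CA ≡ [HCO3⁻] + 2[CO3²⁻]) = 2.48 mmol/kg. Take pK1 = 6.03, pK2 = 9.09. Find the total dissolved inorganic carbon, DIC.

CA = [HCO3⁻] + 2[CO3²⁻] = (α₁ + 2α₂)·DIC
At pH 7.75: [H⁺]/K1 = 10^-1.72 = 0.019055, K2/[H⁺] = 10^-1.34 = 0.045709
α₁ = 1/(1 + 0.019055 + 0.045709) = 1/1.0648 = 0.9392; α₂ = α₁·K2/[H⁺] = 0.04293
α₁ + 2α₂ = 1.0250
DIC = CA / (α₁ + 2α₂) = 2.48 / 1.0250 = 2.42 mmol/kg

DIC = 2.42 mmol/kg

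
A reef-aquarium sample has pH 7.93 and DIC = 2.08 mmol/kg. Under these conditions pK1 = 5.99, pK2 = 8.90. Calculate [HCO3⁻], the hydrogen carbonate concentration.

[HCO3⁻] = 1.86 mmol/kg

α₁ = 1 / (1 + [H⁺]/K1 + K2/[H⁺]) = 1 / (1 + 10^-1.94 + 10^-0.97)
   = 1 / (1 + 0.011482 + 0.10715) = 1/1.1186 = 0.8939
[HCO3⁻] = α₁ × DIC = 0.8939 × 2.08 = 1.86 mmol/kg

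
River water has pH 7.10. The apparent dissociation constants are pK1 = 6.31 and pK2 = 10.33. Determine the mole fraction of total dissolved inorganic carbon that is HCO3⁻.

α₁ = 1 / (1 + [H⁺]/K1 + K2/[H⁺]) = 1 / (1 + 10^-0.79 + 10^-3.23)
   = 1 / (1 + 0.16218 + 0.00058884) = 1/1.1628 = 0.8600

α₁ = 0.860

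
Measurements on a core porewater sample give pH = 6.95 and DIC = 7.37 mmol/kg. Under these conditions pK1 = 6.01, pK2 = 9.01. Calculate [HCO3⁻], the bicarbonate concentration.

α₁ = 1 / (1 + [H⁺]/K1 + K2/[H⁺]) = 1 / (1 + 10^-0.94 + 10^-2.06)
   = 1 / (1 + 0.11482 + 0.0087096) = 1/1.1235 = 0.8901
[HCO3⁻] = α₁ × DIC = 0.8901 × 7.37 = 6.56 mmol/kg

[HCO3⁻] = 6.56 mmol/kg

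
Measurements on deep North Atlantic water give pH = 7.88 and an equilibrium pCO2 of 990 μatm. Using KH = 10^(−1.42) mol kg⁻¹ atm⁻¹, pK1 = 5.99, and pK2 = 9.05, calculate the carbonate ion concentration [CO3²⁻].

[CO3²⁻] = 0.198 mmol/kg

[CO2*] = KH · pCO2 = 10^(−1.42) × 990×10^-6 = 3.764×10^-5 mol/kg
α₀ = 1/(1 + K1/[H⁺] + K1K2/[H⁺]²) = 1/(1 + 10^+1.89 + 10^+0.72) = 0.01192
DIC = [CO2*]/α₀ = 3.764×10^-5 / 0.01192 = 3.157 mmol/kg
[CO3²⁻] = α₂·DIC; α₂ = 0.06257, so [CO3²⁻] = 0.06257 × 3.157 = 0.198 mmol/kg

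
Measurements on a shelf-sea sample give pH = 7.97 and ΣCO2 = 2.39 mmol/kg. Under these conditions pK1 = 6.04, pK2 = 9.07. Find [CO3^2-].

α₂ = 1 / (1 + [H⁺]/K2 + [H⁺]²/(K1K2)) = 1 / (1 + 10^+1.10 + 10^-0.83)
   = 1 / (1 + 12.589 + 0.14791) = 1/13.737 = 0.07280
[CO3²⁻] = α₂ × DIC = 0.07280 × 2.39 = 0.174 mmol/kg

[CO3²⁻] = 0.174 mmol/kg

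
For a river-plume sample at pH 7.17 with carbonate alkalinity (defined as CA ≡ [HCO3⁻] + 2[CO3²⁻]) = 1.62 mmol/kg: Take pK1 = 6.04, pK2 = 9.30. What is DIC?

DIC = 1.73 mmol/kg

CA = [HCO3⁻] + 2[CO3²⁻] = (α₁ + 2α₂)·DIC
At pH 7.17: [H⁺]/K1 = 10^-1.13 = 0.074131, K2/[H⁺] = 10^-2.13 = 0.0074131
α₁ = 1/(1 + 0.074131 + 0.0074131) = 1/1.0815 = 0.9246; α₂ = α₁·K2/[H⁺] = 0.006854
α₁ + 2α₂ = 0.9383
DIC = CA / (α₁ + 2α₂) = 1.62 / 0.9383 = 1.73 mmol/kg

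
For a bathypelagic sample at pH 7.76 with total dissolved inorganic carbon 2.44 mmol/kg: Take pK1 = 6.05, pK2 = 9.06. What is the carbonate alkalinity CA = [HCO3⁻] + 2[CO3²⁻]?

CA = [HCO3⁻] + 2[CO3²⁻] = (α₁ + 2α₂)·DIC
At pH 7.76: [H⁺]/K1 = 10^-1.71 = 0.019498, K2/[H⁺] = 10^-1.30 = 0.050119
α₁ = 1/(1 + 0.019498 + 0.050119) = 1/1.0696 = 0.9349; α₂ = α₁·K2/[H⁺] = 0.04686
α₁ + 2α₂ = 1.0286
CA = 1.0286 × 2.44 = 2.51 mmol/kg

CA = 2.51 mmol/kg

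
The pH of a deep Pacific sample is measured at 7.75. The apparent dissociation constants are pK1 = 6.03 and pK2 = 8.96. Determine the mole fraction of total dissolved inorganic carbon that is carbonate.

α₂ = 0.0571

α₂ = 1 / (1 + [H⁺]/K2 + [H⁺]²/(K1K2)) = 1 / (1 + 10^+1.21 + 10^-0.51)
   = 1 / (1 + 16.218 + 0.30903) = 1/17.527 = 0.05705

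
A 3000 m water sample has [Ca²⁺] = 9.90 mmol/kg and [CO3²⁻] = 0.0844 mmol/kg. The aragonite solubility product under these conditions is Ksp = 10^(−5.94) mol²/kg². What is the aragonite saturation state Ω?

Ω = 0.728

Ksp = 10^(−5.94) = 1.148×10^-6
Ω = [Ca²⁺][CO3²⁻]/Ksp = (9.90×10^-3)(0.0844×10^-3) / 1.148×10^-6 = 0.728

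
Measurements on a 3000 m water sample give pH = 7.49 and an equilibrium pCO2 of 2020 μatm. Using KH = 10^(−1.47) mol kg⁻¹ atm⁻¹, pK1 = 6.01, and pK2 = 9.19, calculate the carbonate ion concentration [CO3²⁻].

[CO3²⁻] = 0.0412 mmol/kg

[CO2*] = KH · pCO2 = 10^(−1.47) × 2020×10^-6 = 6.845×10^-5 mol/kg
α₀ = 1/(1 + K1/[H⁺] + K1K2/[H⁺]²) = 1/(1 + 10^+1.48 + 10^-0.22) = 0.03144
DIC = [CO2*]/α₀ = 6.845×10^-5 / 0.03144 = 2.177 mmol/kg
[CO3²⁻] = α₂·DIC; α₂ = 0.01895, so [CO3²⁻] = 0.01895 × 2.177 = 0.0412 mmol/kg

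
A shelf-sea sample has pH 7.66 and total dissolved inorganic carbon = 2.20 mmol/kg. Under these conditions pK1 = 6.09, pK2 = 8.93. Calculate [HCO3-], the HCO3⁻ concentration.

[HCO3⁻] = 2.04 mmol/kg

α₁ = 1 / (1 + [H⁺]/K1 + K2/[H⁺]) = 1 / (1 + 10^-1.57 + 10^-1.27)
   = 1 / (1 + 0.026915 + 0.053703) = 1/1.0806 = 0.9254
[HCO3⁻] = α₁ × DIC = 0.9254 × 2.20 = 2.04 mmol/kg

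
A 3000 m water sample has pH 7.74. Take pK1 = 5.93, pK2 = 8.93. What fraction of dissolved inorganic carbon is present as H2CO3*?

α₀ = 1 / (1 + K1/[H⁺] + K1K2/[H⁺]²) = 1 / (1 + 10^+1.81 + 10^+0.62)
   = 1 / (1 + 64.565 + 4.1687) = 1/69.734 = 0.01434

α₀ = 0.0143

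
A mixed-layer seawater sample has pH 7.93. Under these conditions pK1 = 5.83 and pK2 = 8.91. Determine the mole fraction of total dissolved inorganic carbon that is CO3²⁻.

α₂ = 0.0941

α₂ = 1 / (1 + [H⁺]/K2 + [H⁺]²/(K1K2)) = 1 / (1 + 10^+0.98 + 10^-1.12)
   = 1 / (1 + 9.5499 + 0.075858) = 1/10.626 = 0.09411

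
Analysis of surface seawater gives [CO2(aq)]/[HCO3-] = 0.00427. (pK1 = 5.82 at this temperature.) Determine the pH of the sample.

From K1 = [H⁺][HCO3-]/[CO2(aq)]:  pH = pK1 − log₁₀([CO2(aq)]/[HCO3-])
log₁₀(0.00427) = -2.370
pH = 5.82 − (-2.370) = 8.19

pH = 8.19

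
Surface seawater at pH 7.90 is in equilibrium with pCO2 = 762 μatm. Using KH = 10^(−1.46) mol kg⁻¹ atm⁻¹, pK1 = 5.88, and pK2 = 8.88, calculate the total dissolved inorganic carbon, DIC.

[CO2*] = KH · pCO2 = 10^(−1.46) × 762×10^-6 = 2.642×10^-5 mol/kg
α₀ = 1/(1 + K1/[H⁺] + K1K2/[H⁺]²) = 1/(1 + 10^+2.02 + 10^+1.04) = 0.008571
DIC = [CO2*]/α₀ = 2.642×10^-5 / 0.008571 = 3.08 mmol/kg

DIC = 3.08 mmol/kg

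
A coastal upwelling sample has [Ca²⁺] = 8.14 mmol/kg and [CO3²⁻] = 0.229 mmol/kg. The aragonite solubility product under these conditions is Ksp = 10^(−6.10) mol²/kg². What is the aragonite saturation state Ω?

Ω = 2.35

Ksp = 10^(−6.10) = 7.943×10^-7
Ω = [Ca²⁺][CO3²⁻]/Ksp = (8.14×10^-3)(0.229×10^-3) / 7.943×10^-7 = 2.35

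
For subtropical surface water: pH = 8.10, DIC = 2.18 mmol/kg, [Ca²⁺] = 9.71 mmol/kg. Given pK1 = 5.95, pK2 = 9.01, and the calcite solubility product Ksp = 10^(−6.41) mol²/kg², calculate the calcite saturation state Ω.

α₂ = 1 / (1 + [H⁺]/K2 + [H⁺]²/(K1K2)) = 1 / (1 + 10^+0.91 + 10^-1.24)
   = 1 / (1 + 8.1283 + 0.057544) = 1/9.1858 = 0.1089
[CO3²⁻] = α₂ × DIC = 0.1089 × 2.18 = 0.2373 mmol/kg
Ksp = 10^(−6.41) = 3.890×10^-7
Ω = [Ca²⁺][CO3²⁻]/Ksp = (9.71×10^-3)(2.373×10^-4) / 3.890×10^-7 = 5.92

Ω = 5.92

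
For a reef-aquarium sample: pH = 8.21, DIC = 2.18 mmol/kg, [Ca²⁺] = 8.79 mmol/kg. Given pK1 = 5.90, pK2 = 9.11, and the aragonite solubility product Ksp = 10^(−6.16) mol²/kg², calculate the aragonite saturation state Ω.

Ω = 3.08

α₂ = 1 / (1 + [H⁺]/K2 + [H⁺]²/(K1K2)) = 1 / (1 + 10^+0.90 + 10^-1.41)
   = 1 / (1 + 7.9433 + 0.038905) = 1/8.9822 = 0.1113
[CO3²⁻] = α₂ × DIC = 0.1113 × 2.18 = 0.2427 mmol/kg
Ksp = 10^(−6.16) = 6.918×10^-7
Ω = [Ca²⁺][CO3²⁻]/Ksp = (8.79×10^-3)(2.427×10^-4) / 6.918×10^-7 = 3.08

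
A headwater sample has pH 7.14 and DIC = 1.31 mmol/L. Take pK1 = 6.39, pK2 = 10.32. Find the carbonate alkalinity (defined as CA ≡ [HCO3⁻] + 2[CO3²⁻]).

CA = 1.11 mmol/L

CA = [HCO3⁻] + 2[CO3²⁻] = (α₁ + 2α₂)·DIC
At pH 7.14: [H⁺]/K1 = 10^-0.75 = 0.17783, K2/[H⁺] = 10^-3.18 = 0.00066069
α₁ = 1/(1 + 0.17783 + 0.00066069) = 1/1.1785 = 0.8485; α₂ = α₁·K2/[H⁺] = 0.0005606
α₁ + 2α₂ = 0.8497
CA = 0.8497 × 1.31 = 1.11 mmol/L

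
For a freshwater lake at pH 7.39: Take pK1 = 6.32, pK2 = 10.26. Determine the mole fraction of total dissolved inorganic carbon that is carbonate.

α₂ = 0.00124

α₂ = 1 / (1 + [H⁺]/K2 + [H⁺]²/(K1K2)) = 1 / (1 + 10^+2.87 + 10^+1.80)
   = 1 / (1 + 741.31 + 63.096) = 1/805.41 = 0.001242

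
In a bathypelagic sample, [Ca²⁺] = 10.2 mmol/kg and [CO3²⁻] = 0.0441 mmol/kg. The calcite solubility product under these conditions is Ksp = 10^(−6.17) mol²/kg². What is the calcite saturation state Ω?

Ω = 0.665

Ksp = 10^(−6.17) = 6.761×10^-7
Ω = [Ca²⁺][CO3²⁻]/Ksp = (10.2×10^-3)(0.0441×10^-3) / 6.761×10^-7 = 0.665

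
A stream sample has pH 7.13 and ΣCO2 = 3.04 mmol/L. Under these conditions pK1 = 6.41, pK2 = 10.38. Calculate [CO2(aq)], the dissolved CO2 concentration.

α₀ = 1 / (1 + K1/[H⁺] + K1K2/[H⁺]²) = 1 / (1 + 10^+0.72 + 10^-2.53)
   = 1 / (1 + 5.2481 + 0.0029512) = 1/6.2510 = 0.1600
[CO2*] = α₀ × DIC = 0.1600 × 3.04 = 0.486 mmol/L

[CO2*] = 0.486 mmol/L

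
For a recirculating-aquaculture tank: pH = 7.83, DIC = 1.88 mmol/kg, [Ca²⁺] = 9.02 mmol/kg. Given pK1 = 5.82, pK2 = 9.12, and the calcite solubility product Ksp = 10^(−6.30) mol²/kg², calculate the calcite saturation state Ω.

α₂ = 1 / (1 + [H⁺]/K2 + [H⁺]²/(K1K2)) = 1 / (1 + 10^+1.29 + 10^-0.72)
   = 1 / (1 + 19.498 + 0.19055) = 1/20.689 = 0.04833
[CO3²⁻] = α₂ × DIC = 0.04833 × 1.88 = 0.09087 mmol/kg
Ksp = 10^(−6.30) = 5.012×10^-7
Ω = [Ca²⁺][CO3²⁻]/Ksp = (9.02×10^-3)(9.087×10^-5) / 5.012×10^-7 = 1.64

Ω = 1.64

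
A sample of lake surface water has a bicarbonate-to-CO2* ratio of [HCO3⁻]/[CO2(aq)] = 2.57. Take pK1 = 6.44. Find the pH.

From K1 = [H⁺][HCO3⁻]/[CO2(aq)]:  pH = pK1 + log₁₀([HCO3⁻]/[CO2(aq)])
log₁₀(2.57) = +0.410
pH = 6.44 + (+0.410) = 6.85

pH = 6.85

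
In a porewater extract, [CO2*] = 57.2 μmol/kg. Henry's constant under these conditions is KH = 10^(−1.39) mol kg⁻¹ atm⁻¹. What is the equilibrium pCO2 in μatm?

pCO2 = 1400 μatm

KH = 10^(−1.39) = 4.074×10^-2 mol kg⁻¹ atm⁻¹
pCO2 = [CO2*]/KH = 57.2×10^-6 / 4.074×10^-2 = 1.40×10^-3 atm = 1400 μatm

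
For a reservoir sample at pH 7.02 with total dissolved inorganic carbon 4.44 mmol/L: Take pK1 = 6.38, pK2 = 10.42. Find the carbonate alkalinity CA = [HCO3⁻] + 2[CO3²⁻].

CA = 3.61 mmol/L

CA = [HCO3⁻] + 2[CO3²⁻] = (α₁ + 2α₂)·DIC
At pH 7.02: [H⁺]/K1 = 10^-0.64 = 0.22909, K2/[H⁺] = 10^-3.40 = 0.00039811
α₁ = 1/(1 + 0.22909 + 0.00039811) = 1/1.2295 = 0.8133; α₂ = α₁·K2/[H⁺] = 0.0003238
α₁ + 2α₂ = 0.8140
CA = 0.8140 × 4.44 = 3.61 mmol/L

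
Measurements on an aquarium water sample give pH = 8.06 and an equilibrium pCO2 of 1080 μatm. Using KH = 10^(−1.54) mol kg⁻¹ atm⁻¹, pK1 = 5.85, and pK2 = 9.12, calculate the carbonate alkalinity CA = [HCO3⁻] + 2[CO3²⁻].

CA = 5.93 mmol/kg

[CO2*] = KH · pCO2 = 10^(−1.54) × 1080×10^-6 = 3.115×10^-5 mol/kg
α₀ = 1/(1 + K1/[H⁺] + K1K2/[H⁺]²) = 1/(1 + 10^+2.21 + 10^+1.15) = 0.005640
DIC = [CO2*]/α₀ = 3.115×10^-5 / 0.005640 = 5.523 mmol/kg
CA = (α₁ + 2α₂)·DIC = (0.9147 + 2×0.07967) × 5.523 = 5.93 mmol/kg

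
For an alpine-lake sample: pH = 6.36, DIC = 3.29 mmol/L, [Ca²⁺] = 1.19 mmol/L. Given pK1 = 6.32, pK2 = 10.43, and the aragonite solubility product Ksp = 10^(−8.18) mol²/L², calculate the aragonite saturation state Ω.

α₂ = 1 / (1 + [H⁺]/K2 + [H⁺]²/(K1K2)) = 1 / (1 + 10^+4.07 + 10^+4.03)
   = 1 / (1 + 1.1749×10^4 + 1.0715×10^4) = 1/2.2465×10^4 = 4.451×10^-5
[CO3²⁻] = α₂ × DIC = 4.451×10^-5 × 3.29 = 0.0001464 mmol/L = 0.1464 μmol/L
Ksp = 10^(−8.18) = 6.607×10^-9
Ω = [Ca²⁺][CO3²⁻]/Ksp = (1.19×10^-3)(1.464×10^-7) / 6.607×10^-9 = 0.0264

Ω = 0.0264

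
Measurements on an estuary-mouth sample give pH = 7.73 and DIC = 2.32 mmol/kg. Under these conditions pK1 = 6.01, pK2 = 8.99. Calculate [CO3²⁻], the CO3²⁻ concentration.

[CO3²⁻] = 0.119 mmol/kg

α₂ = 1 / (1 + [H⁺]/K2 + [H⁺]²/(K1K2)) = 1 / (1 + 10^+1.26 + 10^-0.46)
   = 1 / (1 + 18.197 + 0.34674) = 1/19.544 = 0.05117
[CO3²⁻] = α₂ × DIC = 0.05117 × 2.32 = 0.119 mmol/kg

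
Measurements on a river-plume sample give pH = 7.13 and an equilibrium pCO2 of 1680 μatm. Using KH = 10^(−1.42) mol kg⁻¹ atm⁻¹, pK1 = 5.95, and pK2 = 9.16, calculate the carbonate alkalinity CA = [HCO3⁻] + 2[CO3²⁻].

CA = 0.985 mmol/kg

[CO2*] = KH · pCO2 = 10^(−1.42) × 1680×10^-6 = 6.387×10^-5 mol/kg
α₀ = 1/(1 + K1/[H⁺] + K1K2/[H⁺]²) = 1/(1 + 10^+1.18 + 10^-0.85) = 0.06144
DIC = [CO2*]/α₀ = 6.387×10^-5 / 0.06144 = 1.040 mmol/kg
CA = (α₁ + 2α₂)·DIC = (0.9299 + 2×0.008678) × 1.040 = 0.985 mmol/kg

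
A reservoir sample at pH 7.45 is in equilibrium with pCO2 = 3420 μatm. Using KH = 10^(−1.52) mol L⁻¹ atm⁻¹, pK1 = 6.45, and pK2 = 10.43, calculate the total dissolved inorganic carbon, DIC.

[CO2*] = KH · pCO2 = 10^(−1.52) × 3420×10^-6 = 1.033×10^-4 mol/L
α₀ = 1/(1 + K1/[H⁺] + K1K2/[H⁺]²) = 1/(1 + 10^+1.00 + 10^-1.98) = 0.09082
DIC = [CO2*]/α₀ = 1.033×10^-4 / 0.09082 = 1.14 mmol/L

DIC = 1.14 mmol/L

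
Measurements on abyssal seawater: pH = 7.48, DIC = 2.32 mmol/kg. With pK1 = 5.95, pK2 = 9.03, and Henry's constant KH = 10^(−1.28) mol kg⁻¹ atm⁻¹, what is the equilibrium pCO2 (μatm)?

α₀ = 1 / (1 + K1/[H⁺] + K1K2/[H⁺]²) = 1 / (1 + 10^+1.53 + 10^-0.02)
   = 1 / (1 + 33.884 + 0.95499) = 1/35.839 = 0.02790
[CO2*] = α₀ × DIC = 0.02790 × 2.32 = 0.06473 mmol/kg
pCO2 = [CO2*]/KH = 6.473×10^-5 / 5.248×10^-2 = 1230 μatm

pCO2 = 1230 μatm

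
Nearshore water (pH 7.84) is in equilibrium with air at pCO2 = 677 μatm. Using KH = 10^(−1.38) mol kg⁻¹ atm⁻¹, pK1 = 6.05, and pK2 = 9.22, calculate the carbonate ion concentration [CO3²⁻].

[CO2*] = KH · pCO2 = 10^(−1.38) × 677×10^-6 = 2.822×10^-5 mol/kg
α₀ = 1/(1 + K1/[H⁺] + K1K2/[H⁺]²) = 1/(1 + 10^+1.79 + 10^+0.41) = 0.01533
DIC = [CO2*]/α₀ = 2.822×10^-5 / 0.01533 = 1.841 mmol/kg
[CO3²⁻] = α₂·DIC; α₂ = 0.03941, so [CO3²⁻] = 0.03941 × 1.841 = 0.0725 mmol/kg

[CO3²⁻] = 0.0725 mmol/kg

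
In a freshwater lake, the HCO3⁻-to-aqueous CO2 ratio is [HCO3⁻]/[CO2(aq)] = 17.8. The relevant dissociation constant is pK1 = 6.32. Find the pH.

From K1 = [H⁺][HCO3⁻]/[CO2(aq)]:  pH = pK1 + log₁₀([HCO3⁻]/[CO2(aq)])
log₁₀(17.8) = +1.250
pH = 6.32 + (+1.250) = 7.57

pH = 7.57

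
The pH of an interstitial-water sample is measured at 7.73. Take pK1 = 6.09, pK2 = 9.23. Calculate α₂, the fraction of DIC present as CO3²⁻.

α₂ = 1 / (1 + [H⁺]/K2 + [H⁺]²/(K1K2)) = 1 / (1 + 10^+1.50 + 10^-0.14)
   = 1 / (1 + 31.623 + 0.72444) = 1/33.347 = 0.02999

α₂ = 0.0300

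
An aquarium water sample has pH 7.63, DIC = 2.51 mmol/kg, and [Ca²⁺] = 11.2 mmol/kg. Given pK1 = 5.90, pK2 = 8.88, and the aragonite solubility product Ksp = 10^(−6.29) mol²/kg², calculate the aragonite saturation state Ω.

Ω = 2.87

α₂ = 1 / (1 + [H⁺]/K2 + [H⁺]²/(K1K2)) = 1 / (1 + 10^+1.25 + 10^-0.48)
   = 1 / (1 + 17.783 + 0.33113) = 1/19.114 = 0.05232
[CO3²⁻] = α₂ × DIC = 0.05232 × 2.51 = 0.1313 mmol/kg
Ksp = 10^(−6.29) = 5.129×10^-7
Ω = [Ca²⁺][CO3²⁻]/Ksp = (11.2×10^-3)(1.313×10^-4) / 5.129×10^-7 = 2.87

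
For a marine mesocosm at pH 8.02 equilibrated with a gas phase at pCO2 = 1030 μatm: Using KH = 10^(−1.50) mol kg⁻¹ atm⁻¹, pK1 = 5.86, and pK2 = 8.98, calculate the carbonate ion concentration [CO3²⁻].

[CO3²⁻] = 0.516 mmol/kg

[CO2*] = KH · pCO2 = 10^(−1.50) × 1030×10^-6 = 3.257×10^-5 mol/kg
α₀ = 1/(1 + K1/[H⁺] + K1K2/[H⁺]²) = 1/(1 + 10^+2.16 + 10^+1.20) = 0.006196
DIC = [CO2*]/α₀ = 3.257×10^-5 / 0.006196 = 5.257 mmol/kg
[CO3²⁻] = α₂·DIC; α₂ = 0.09820, so [CO3²⁻] = 0.09820 × 5.257 = 0.516 mmol/kg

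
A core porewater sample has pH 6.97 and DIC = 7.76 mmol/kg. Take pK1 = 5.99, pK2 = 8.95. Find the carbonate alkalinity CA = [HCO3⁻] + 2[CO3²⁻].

CA = [HCO3⁻] + 2[CO3²⁻] = (α₁ + 2α₂)·DIC
At pH 6.97: [H⁺]/K1 = 10^-0.98 = 0.10471, K2/[H⁺] = 10^-1.98 = 0.010471
α₁ = 1/(1 + 0.10471 + 0.010471) = 1/1.1152 = 0.8967; α₂ = α₁·K2/[H⁺] = 0.009390
α₁ + 2α₂ = 0.9155
CA = 0.9155 × 7.76 = 7.10 mmol/kg

CA = 7.10 mmol/kg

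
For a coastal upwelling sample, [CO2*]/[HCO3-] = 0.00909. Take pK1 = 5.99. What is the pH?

pH = 8.03

From K1 = [H⁺][HCO3-]/[CO2*]:  pH = pK1 − log₁₀([CO2*]/[HCO3-])
log₁₀(0.00909) = -2.041
pH = 5.99 − (-2.041) = 8.03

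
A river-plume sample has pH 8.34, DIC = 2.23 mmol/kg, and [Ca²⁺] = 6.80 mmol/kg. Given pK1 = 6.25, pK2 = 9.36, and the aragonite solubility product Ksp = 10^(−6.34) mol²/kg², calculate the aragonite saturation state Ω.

Ω = 2.87

α₂ = 1 / (1 + [H⁺]/K2 + [H⁺]²/(K1K2)) = 1 / (1 + 10^+1.02 + 10^-1.07)
   = 1 / (1 + 10.471 + 0.085114) = 1/11.556 = 0.08653
[CO3²⁻] = α₂ × DIC = 0.08653 × 2.23 = 0.1930 mmol/kg
Ksp = 10^(−6.34) = 4.571×10^-7
Ω = [Ca²⁺][CO3²⁻]/Ksp = (6.80×10^-3)(1.930×10^-4) / 4.571×10^-7 = 2.87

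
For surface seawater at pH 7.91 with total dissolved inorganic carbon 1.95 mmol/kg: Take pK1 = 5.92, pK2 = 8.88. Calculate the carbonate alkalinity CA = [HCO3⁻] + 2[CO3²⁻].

CA = [HCO3⁻] + 2[CO3²⁻] = (α₁ + 2α₂)·DIC
At pH 7.91: [H⁺]/K1 = 10^-1.99 = 0.010233, K2/[H⁺] = 10^-0.97 = 0.10715
α₁ = 1/(1 + 0.010233 + 0.10715) = 1/1.1174 = 0.8949; α₂ = α₁·K2/[H⁺] = 0.09590
α₁ + 2α₂ = 1.0867
CA = 1.0867 × 1.95 = 2.12 mmol/kg

CA = 2.12 mmol/kg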